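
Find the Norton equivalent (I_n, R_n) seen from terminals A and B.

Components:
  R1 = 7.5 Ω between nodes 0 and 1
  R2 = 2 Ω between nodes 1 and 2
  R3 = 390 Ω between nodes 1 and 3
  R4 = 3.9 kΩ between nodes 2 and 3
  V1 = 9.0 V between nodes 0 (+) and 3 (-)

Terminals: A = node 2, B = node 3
Find the Thévenin equivalent first; then I_n = V_th/R_th and R_n = R_th.
Step 1 — V_th is the open-circuit voltage V_A - V_B (nothing connected across the terminals).
Nodal analysis, taking node 3 as the 0 V reference.
Source V1 fixes V_0 = 9 V.
KCL at each unknown node (sum of currents leaving = 0; resistances in Ω):
  Node 1: (V_1 - 9)/7.5 + (V_1 - V_2)/2 + (V_1 - 0)/390 = 0
  Node 2: (V_2 - V_1)/2 + (V_2 - 0)/3900 = 0
Collecting terms (coefficients in siemens):
  0.6359·V_1 - 0.5·V_2 = 1.2
  0.5003·V_2 - 0.5·V_1 = 0
Determinant D = (0.6359)(0.5003) - (-0.5)(-0.5) = 0.06811
V_1 = [(1.2)(0.5003) - (-0.5)(0)]/D = 8.814 V
V_2 = [(0.6359)(0) - (1.2)(-0.5)]/D = 8.809 V
V_th = V_2 - V_3 = 8.809 - 0 = 8.809 V
Step 2 — R_th: zero the source — replace V1 by a short circuit (node 3 merges into node 0) — and find the resistance seen between A (node 2) and B (node 0).
Reduce the network between node 2 (A) and node 0 (B) by series/parallel combination:
  Rp1 = R1 ‖ R3 (parallel, both between nodes 0 and 1) = 1/(1/7.5 + 1/390) = 7.358 Ω
  Rs1 = R2 + Rp1 (series, joined only at node 1) = 2 + 7.358 = 9.358 Ω
  Rp2 = R4 ‖ Rs1 (parallel, both between nodes 0 and 2) = 1/(1/3900 + 1/9.358) = 9.336 Ω
R_th = 9.336 Ω
I_n = V_th/R_th = 8.809/9.336 = 0.9435 A, and R_n = R_th = 9.336 Ω

Final answer: I_n = 0.9435 A, R_n = 9.336 Ω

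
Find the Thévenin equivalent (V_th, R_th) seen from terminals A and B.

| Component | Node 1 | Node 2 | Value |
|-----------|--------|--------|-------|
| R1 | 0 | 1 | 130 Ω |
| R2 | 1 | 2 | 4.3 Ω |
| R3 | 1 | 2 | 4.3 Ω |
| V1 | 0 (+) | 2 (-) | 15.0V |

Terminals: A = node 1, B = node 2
Step 1 — V_th is the open-circuit voltage V_A - V_B (nothing connected across the terminals).
Nodal analysis, taking node 2 as the 0 V reference.
Source V1 fixes V_0 = 15 V.
KCL at each unknown node (sum of currents leaving = 0; resistances in Ω):
  Node 1: (V_1 - 15)/130 + (V_1 - 0)/4.3 + (V_1 - 0)/4.3 = 0
Collecting terms: 0.4728 × V_1 = 0.1154  =>  V_1 = 0.244 V
V_th = V_1 - V_2 = 0.244 - 0 = 0.244 V
Step 2 — R_th: zero the source — replace V1 by a short circuit (node 2 merges into node 0) — and find the resistance seen between A (node 1) and B (node 0).
Reduce the network between node 1 (A) and node 0 (B) by series/parallel combination:
  Rp1 = R1 ‖ R2 ‖ R3 (parallel, all between nodes 0 and 1) = 1/(1/130 + 1/4.3 + 1/4.3) = 2.115 Ω
R_th = 2.115 Ω

Final answer: V_th = 0.244 V, R_th = 2.115 Ω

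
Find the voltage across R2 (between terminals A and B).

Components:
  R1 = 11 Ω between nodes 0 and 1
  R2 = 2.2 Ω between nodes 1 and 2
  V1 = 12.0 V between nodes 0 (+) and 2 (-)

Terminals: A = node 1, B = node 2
R1 and R2 are in series across V1 (node 0 → node 1 → node 2), and the output A–B is taken across R2, so this is a voltage divider.
Series current: I = V1/(R1 + R2) = 12/(11 + 2.2) = 12/13.2 = 0.9091 A
V_R2 = I × R2 = V1 × R2/(R1 + R2) = 12 × 2.2/13.2 = 2 V

Final answer: 2 V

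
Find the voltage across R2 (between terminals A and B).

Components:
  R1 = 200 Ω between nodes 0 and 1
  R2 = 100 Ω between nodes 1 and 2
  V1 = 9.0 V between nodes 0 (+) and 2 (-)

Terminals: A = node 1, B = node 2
R1 and R2 are in series across V1 (node 0 → node 1 → node 2), and the output A–B is taken across R2, so this is a voltage divider.
Series current: I = V1/(R1 + R2) = 9/(200 + 100) = 9/300 = 0.03 A
V_R2 = I × R2 = V1 × R2/(R1 + R2) = 9 × 100/300 = 3 V

Final answer: 3 V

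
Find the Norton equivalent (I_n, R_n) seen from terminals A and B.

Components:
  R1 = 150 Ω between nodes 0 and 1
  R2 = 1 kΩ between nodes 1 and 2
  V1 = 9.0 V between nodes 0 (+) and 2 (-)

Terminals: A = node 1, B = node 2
Find the Thévenin equivalent first; then I_n = V_th/R_th and R_n = R_th.
Step 1 — V_th is the open-circuit voltage V_A - V_B (nothing connected across the terminals).
Nodal analysis, taking node 2 as the 0 V reference.
Source V1 fixes V_0 = 9 V.
KCL at each unknown node (sum of currents leaving = 0; resistances in Ω):
  Node 1: (V_1 - 9)/150 + (V_1 - 0)/1000 = 0
Collecting terms: 0.007667 × V_1 = 0.06  =>  V_1 = 7.826 V
V_th = V_1 - V_2 = 7.826 - 0 = 7.826 V
Step 2 — R_th: zero the source — replace V1 by a short circuit (node 2 merges into node 0) — and find the resistance seen between A (node 1) and B (node 0).
Reduce the network between node 1 (A) and node 0 (B) by series/parallel combination:
  Rp1 = R1 ‖ R2 (parallel, both between nodes 0 and 1) = 1/(1/150 + 1/1000) = 130.4 Ω
R_th = 130.4 Ω
I_n = V_th/R_th = 7.826/130.4 = 0.06 A, and R_n = R_th = 130.4 Ω

Final answer: I_n = 0.06 A, R_n = 130.4 Ω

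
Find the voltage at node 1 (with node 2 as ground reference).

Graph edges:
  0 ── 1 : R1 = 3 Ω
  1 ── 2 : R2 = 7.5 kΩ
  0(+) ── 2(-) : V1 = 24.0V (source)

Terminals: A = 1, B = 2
Nodal analysis, taking node 2 as the 0 V reference.
Source V1 fixes V_0 = 24 V.
KCL at each unknown node (sum of currents leaving = 0; resistances in Ω):
  Node 1: (V_1 - 24)/3 + (V_1 - 0)/7500 = 0
Collecting terms: 0.3335 × V_1 = 8  =>  V_1 = 23.99 V
The requested potential is V_1 = 23.99 V.

Final answer: V_1 = 23.99 V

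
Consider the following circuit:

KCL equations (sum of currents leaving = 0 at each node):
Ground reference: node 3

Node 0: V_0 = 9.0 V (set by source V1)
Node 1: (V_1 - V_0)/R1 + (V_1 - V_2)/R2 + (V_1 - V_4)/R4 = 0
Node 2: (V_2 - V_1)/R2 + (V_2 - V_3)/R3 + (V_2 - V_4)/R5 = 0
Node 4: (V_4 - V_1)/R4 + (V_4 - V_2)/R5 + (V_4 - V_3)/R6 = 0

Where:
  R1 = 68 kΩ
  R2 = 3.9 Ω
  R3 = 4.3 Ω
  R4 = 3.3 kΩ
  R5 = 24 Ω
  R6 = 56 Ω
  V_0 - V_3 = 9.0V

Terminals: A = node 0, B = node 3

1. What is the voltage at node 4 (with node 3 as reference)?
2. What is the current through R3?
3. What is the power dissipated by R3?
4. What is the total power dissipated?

Nodal analysis, taking node 3 as the 0 V reference.
Source V1 fixes V_0 = 9 V.
KCL at each unknown node (sum of currents leaving = 0; resistances in Ω):
  Node 1: (V_1 - 9)/68000 + (V_1 - V_2)/3.9 + (V_1 - V_4)/3300 = 0
  Node 2: (V_2 - V_1)/3.9 + (V_2 - 0)/4.3 + (V_2 - V_4)/24 = 0
  Node 4: (V_4 - V_1)/3300 + (V_4 - V_2)/24 + (V_4 - 0)/56 = 0
Collecting terms (coefficients in siemens):
  0.2567·V_1 - 0.2564·V_2 - 0.000303·V_4 = 0.0001324
  0.5306·V_2 - 0.2564·V_1 - 0.04167·V_4 = 0
  0.05983·V_4 - 0.000303·V_1 - 0.04167·V_2 = 0
Solving these 3 simultaneous equations (Gaussian elimination) gives:
  V_1 = 0.001055 V, V_2 = 0.0005398 V, V_4 = 0.0003813 V
Part 1:
  Read off the nodal solution: V_4 = 0.0003813 V
Part 2:
  I_R3 = (V_2 - V_3)/R3 = (0.0005398 - 0)/4.3 = 0.0001255 A
  Magnitude: I_R3 = 0.0001255 A
Part 3:
  I_R3 = (V_2 - V_3)/R3 = (0.0005398 - 0)/4.3 = 0.0001255 A
  P_R3 = I_R3² × R3 = (0.0001255)² × 4.3 = 0.00000006776 W
Part 4:
  Power in each resistor, P = (ΔV)²/R:
    P_R1 = (9 - 0.001055)²/68000 = 0.001191 W
    P_R2 = (0.001055 - 0.0005398)²/3.9 = 0.00000006809 W
    P_R3 = (0.0005398 - 0)²/4.3 = 0.00000006776 W
    P_R4 = (0.001055 - 0.0003813)²/3300 = 0.0000000001376 W
    P_R5 = (0.0005398 - 0.0003813)²/24 = 0.000000001047 W
    P_R6 = (0 - 0.0003813)²/56 = 0.000000002596 W
  P_total = P_R1 + P_R2 + P_R3 + P_R4 + P_R5 + P_R6 = 0.001191 W

Final answers:
1. V_4 = 0.0003813 V
2. I_R3 = 0.0001255 A
3. P_R3 = 6.776e-08 W
4. P_total = 0.001191 W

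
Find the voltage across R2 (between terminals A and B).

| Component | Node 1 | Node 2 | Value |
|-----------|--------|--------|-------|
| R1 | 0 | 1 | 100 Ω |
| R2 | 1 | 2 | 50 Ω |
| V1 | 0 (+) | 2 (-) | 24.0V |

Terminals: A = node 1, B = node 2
R1 and R2 are in series across V1 (node 0 → node 1 → node 2), and the output A–B is taken across R2, so this is a voltage divider.
Series current: I = V1/(R1 + R2) = 24/(100 + 50) = 24/150 = 0.16 A
V_R2 = I × R2 = V1 × R2/(R1 + R2) = 24 × 50/150 = 8 V

Final answer: 8 V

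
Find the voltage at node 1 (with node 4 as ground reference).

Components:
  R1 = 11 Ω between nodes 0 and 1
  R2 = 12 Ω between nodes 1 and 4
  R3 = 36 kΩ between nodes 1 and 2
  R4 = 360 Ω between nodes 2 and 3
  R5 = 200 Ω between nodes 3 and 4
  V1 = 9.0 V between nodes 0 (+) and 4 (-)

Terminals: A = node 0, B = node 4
Nodal analysis, taking node 4 as the 0 V reference.
Source V1 fixes V_0 = 9 V.
KCL at each unknown node (sum of currents leaving = 0; resistances in Ω):
  Node 1: (V_1 - 9)/11 + (V_1 - 0)/12 + (V_1 - V_2)/36000 = 0
  Node 2: (V_2 - V_1)/36000 + (V_2 - V_3)/360 = 0
  Node 3: (V_3 - V_2)/360 + (V_3 - 0)/200 = 0
Collecting terms (coefficients in siemens):
  0.1743·V_1 - 0.00002778·V_2 = 0.8182
  0.002806·V_2 - 0.00002778·V_1 - 0.002778·V_3 = 0
  0.007778·V_3 - 0.002778·V_2 = 0
Solving these 3 simultaneous equations (Gaussian elimination) gives:
  V_1 = 4.695 V, V_2 = 0.07191 V, V_3 = 0.02568 V
The requested potential is V_1 = 4.695 V.

Final answer: V_1 = 4.695 V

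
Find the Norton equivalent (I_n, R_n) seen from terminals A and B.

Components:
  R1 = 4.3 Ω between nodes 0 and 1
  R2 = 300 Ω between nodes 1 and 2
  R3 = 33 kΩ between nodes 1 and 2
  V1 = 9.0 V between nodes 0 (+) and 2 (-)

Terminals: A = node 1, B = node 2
Find the Thévenin equivalent first; then I_n = V_th/R_th and R_n = R_th.
Step 1 — V_th is the open-circuit voltage V_A - V_B (nothing connected across the terminals).
Nodal analysis, taking node 2 as the 0 V reference.
Source V1 fixes V_0 = 9 V.
KCL at each unknown node (sum of currents leaving = 0; resistances in Ω):
  Node 1: (V_1 - 9)/4.3 + (V_1 - 0)/300 + (V_1 - 0)/33000 = 0
Collecting terms: 0.2359 × V_1 = 2.093  =>  V_1 = 8.872 V
V_th = V_1 - V_2 = 8.872 - 0 = 8.872 V
Step 2 — R_th: zero the source — replace V1 by a short circuit (node 2 merges into node 0) — and find the resistance seen between A (node 1) and B (node 0).
Reduce the network between node 1 (A) and node 0 (B) by series/parallel combination:
  Rp1 = R1 ‖ R2 ‖ R3 (parallel, all between nodes 0 and 1) = 1/(1/4.3 + 1/300 + 1/33000) = 4.239 Ω
R_th = 4.239 Ω
I_n = V_th/R_th = 8.872/4.239 = 2.093 A, and R_n = R_th = 4.239 Ω

Final answer: I_n = 2.093 A, R_n = 4.239 Ω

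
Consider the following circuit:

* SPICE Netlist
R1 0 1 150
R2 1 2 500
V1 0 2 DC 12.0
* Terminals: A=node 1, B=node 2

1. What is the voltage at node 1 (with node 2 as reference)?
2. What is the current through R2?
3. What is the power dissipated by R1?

Nodal analysis, taking node 2 as the 0 V reference.
Source V1 fixes V_0 = 12 V.
KCL at each unknown node (sum of currents leaving = 0; resistances in Ω):
  Node 1: (V_1 - 12)/150 + (V_1 - 0)/500 = 0
Collecting terms: 0.008667 × V_1 = 0.08  =>  V_1 = 9.231 V
Part 1:
  Read off the nodal solution: V_1 = 9.231 V
Part 2:
  I_R2 = (V_1 - V_2)/R2 = (9.231 - 0)/500 = 0.01846 A
  Magnitude: I_R2 = 0.01846 A
Part 3:
  I_R1 = (V_0 - V_1)/R1 = (12 - 9.231)/150 = 0.01846 A
  P_R1 = I_R1² × R1 = (0.01846)² × 150 = 0.05112 W

Final answers:
1. V_1 = 9.231 V
2. I_R2 = 0.01846 A
3. P_R1 = 0.05112 W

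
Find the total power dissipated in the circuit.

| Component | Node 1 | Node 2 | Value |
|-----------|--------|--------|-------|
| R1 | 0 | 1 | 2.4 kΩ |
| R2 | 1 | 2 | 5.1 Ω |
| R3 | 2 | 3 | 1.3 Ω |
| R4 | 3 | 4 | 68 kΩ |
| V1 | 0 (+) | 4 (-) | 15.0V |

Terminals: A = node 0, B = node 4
Nodal analysis, taking node 4 as the 0 V reference.
Source V1 fixes V_0 = 15 V.
KCL at each unknown node (sum of currents leaving = 0; resistances in Ω):
  Node 1: (V_1 - 15)/2400 + (V_1 - V_2)/5.1 = 0
  Node 2: (V_2 - V_1)/5.1 + (V_2 - V_3)/1.3 = 0
  Node 3: (V_3 - V_2)/1.3 + (V_3 - 0)/68000 = 0
Collecting terms (coefficients in siemens):
  0.1965·V_1 - 0.1961·V_2 = 0.00625
  0.9653·V_2 - 0.1961·V_1 - 0.7692·V_3 = 0
  0.7692·V_3 - 0.7692·V_2 = 0
Solving these 3 simultaneous equations (Gaussian elimination) gives:
  V_1 = 14.49 V, V_2 = 14.49 V, V_3 = 14.49 V
Power in each resistor, P = (ΔV)²/R:
  P_R1 = (15 - 14.49)²/2400 = 0.0001089 W
  P_R2 = (14.49 - 14.49)²/5.1 = 0.0000002315 W
  P_R3 = (14.49 - 14.49)²/1.3 = 0.00000005901 W
  P_R4 = (14.49 - 0)²/68000 = 0.003087 W
P_total = P_R1 + P_R2 + P_R3 + P_R4 = 0.003196 W

Final answer: 0.003196 W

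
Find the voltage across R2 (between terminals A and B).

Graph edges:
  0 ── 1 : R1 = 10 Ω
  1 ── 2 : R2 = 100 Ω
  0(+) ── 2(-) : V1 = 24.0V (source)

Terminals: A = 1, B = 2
R1 and R2 are in series across V1 (node 0 → node 1 → node 2), and the output A–B is taken across R2, so this is a voltage divider.
Series current: I = V1/(R1 + R2) = 24/(10 + 100) = 24/110 = 0.2182 A
V_R2 = I × R2 = V1 × R2/(R1 + R2) = 24 × 100/110 = 21.82 V

Final answer: 21.82 V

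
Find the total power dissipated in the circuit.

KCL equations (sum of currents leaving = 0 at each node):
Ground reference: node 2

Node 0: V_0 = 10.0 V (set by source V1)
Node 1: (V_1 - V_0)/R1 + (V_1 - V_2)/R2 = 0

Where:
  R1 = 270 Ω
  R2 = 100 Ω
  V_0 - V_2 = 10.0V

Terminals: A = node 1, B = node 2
Nodal analysis, taking node 2 as the 0 V reference.
Source V1 fixes V_0 = 10 V.
KCL at each unknown node (sum of currents leaving = 0; resistances in Ω):
  Node 1: (V_1 - 10)/270 + (V_1 - 0)/100 = 0
Collecting terms: 0.0137 × V_1 = 0.03704  =>  V_1 = 2.703 V
Power in each resistor, P = (ΔV)²/R:
  P_R1 = (10 - 2.703)²/270 = 0.1972 W
  P_R2 = (2.703 - 0)²/100 = 0.07305 W
P_total = P_R1 + P_R2 = 0.2703 W

Final answer: 0.2703 W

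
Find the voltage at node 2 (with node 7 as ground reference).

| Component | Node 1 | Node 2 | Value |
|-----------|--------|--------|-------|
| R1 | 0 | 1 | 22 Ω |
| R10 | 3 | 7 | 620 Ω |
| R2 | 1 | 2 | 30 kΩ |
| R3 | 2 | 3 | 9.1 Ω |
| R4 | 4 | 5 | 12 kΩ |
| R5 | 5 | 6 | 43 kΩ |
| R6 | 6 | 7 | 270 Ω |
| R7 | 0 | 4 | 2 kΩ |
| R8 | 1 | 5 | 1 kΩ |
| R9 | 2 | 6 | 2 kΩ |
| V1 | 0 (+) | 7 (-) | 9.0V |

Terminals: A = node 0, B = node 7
Nodal analysis, taking node 7 as the 0 V reference.
Source V1 fixes V_0 = 9 V.
KCL at each unknown node (sum of currents leaving = 0; resistances in Ω):
  Node 1: (V_1 - 9)/22 + (V_1 - V_2)/30000 + (V_1 - V_5)/1000 = 0
  Node 2: (V_2 - V_1)/30000 + (V_2 - V_3)/9.1 + (V_2 - V_6)/2000 = 0
  Node 3: (V_3 - V_2)/9.1 + (V_3 - 0)/620 = 0
  Node 4: (V_4 - V_5)/12000 + (V_4 - 9)/2000 = 0
  Node 5: (V_5 - V_4)/12000 + (V_5 - V_6)/43000 + (V_5 - V_1)/1000 = 0
  Node 6: (V_6 - V_5)/43000 + (V_6 - 0)/270 + (V_6 - V_2)/2000 = 0
Collecting terms (coefficients in siemens):
  0.04649·V_1 - 0.00003333·V_2 - 0.001·V_5 = 0.4091
  0.1104·V_2 - 0.00003333·V_1 - 0.1099·V_3 - 0.0005·V_6 = 0
  0.1115·V_3 - 0.1099·V_2 = 0
  0.0005833·V_4 - 0.00008333·V_5 = 0.0045
  0.001107·V_5 - 0.001·V_1 - 0.00008333·V_4 - 0.00002326·V_6 = 0
  0.004227·V_6 - 0.0005·V_2 - 0.00002326·V_5 = 0
Solving these 6 simultaneous equations (Gaussian elimination) gives:
  V_1 = 8.989 V, V_2 = 0.1569 V, V_3 = 0.1547 V, V_4 = 8.972 V
  V_5 = 8.801 V, V_6 = 0.06698 V
The requested potential is V_2 = 0.1569 V.

Final answer: V_2 = 0.1569 V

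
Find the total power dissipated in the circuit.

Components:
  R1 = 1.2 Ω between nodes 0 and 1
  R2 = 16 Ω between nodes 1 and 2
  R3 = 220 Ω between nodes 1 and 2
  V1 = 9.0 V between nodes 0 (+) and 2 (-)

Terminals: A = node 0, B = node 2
Nodal analysis, taking node 2 as the 0 V reference.
Source V1 fixes V_0 = 9 V.
KCL at each unknown node (sum of currents leaving = 0; resistances in Ω):
  Node 1: (V_1 - 9)/1.2 + (V_1 - 0)/16 + (V_1 - 0)/220 = 0
Collecting terms: 0.9004 × V_1 = 7.5  =>  V_1 = 8.33 V
Power in each resistor, P = (ΔV)²/R:
  P_R1 = (9 - 8.33)²/1.2 = 0.3743 W
  P_R2 = (8.33 - 0)²/16 = 4.337 W
  P_R3 = (8.33 - 0)²/220 = 0.3154 W
P_total = P_R1 + P_R2 + P_R3 = 5.026 W

Final answer: 5.026 W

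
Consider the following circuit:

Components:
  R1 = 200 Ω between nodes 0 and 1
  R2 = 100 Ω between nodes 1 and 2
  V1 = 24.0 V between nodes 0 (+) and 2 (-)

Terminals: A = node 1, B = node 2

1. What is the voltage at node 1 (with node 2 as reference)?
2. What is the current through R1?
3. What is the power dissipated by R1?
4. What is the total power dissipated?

Nodal analysis, taking node 2 as the 0 V reference.
Source V1 fixes V_0 = 24 V.
KCL at each unknown node (sum of currents leaving = 0; resistances in Ω):
  Node 1: (V_1 - 24)/200 + (V_1 - 0)/100 = 0
Collecting terms: 0.015 × V_1 = 0.12  =>  V_1 = 8 V
Part 1:
  Read off the nodal solution: V_1 = 8 V
Part 2:
  I_R1 = (V_0 - V_1)/R1 = (24 - 8)/200 = 0.08 A
  Magnitude: I_R1 = 0.08 A
Part 3:
  I_R1 = (V_0 - V_1)/R1 = (24 - 8)/200 = 0.08 A
  P_R1 = I_R1² × R1 = (0.08)² × 200 = 1.28 W
Part 4:
  Power in each resistor, P = (ΔV)²/R:
    P_R1 = (24 - 8)²/200 = 1.28 W
    P_R2 = (8 - 0)²/100 = 0.64 W
  P_total = P_R1 + P_R2 = 1.92 W

Final answers:
1. V_1 = 8 V
2. I_R1 = 0.08 A
3. P_R1 = 1.28 W
4. P_total = 1.92 W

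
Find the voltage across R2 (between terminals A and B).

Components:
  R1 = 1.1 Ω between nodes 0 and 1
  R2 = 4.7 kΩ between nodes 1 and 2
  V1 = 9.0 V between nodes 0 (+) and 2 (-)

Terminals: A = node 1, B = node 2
R1 and R2 are in series across V1 (node 0 → node 1 → node 2), and the output A–B is taken across R2, so this is a voltage divider.
Series current: I = V1/(R1 + R2) = 9/(1.1 + 4700) = 9/4701 = 0.001914 A
V_R2 = I × R2 = V1 × R2/(R1 + R2) = 9 × 4700/4701 = 8.998 V

Final answer: 8.998 V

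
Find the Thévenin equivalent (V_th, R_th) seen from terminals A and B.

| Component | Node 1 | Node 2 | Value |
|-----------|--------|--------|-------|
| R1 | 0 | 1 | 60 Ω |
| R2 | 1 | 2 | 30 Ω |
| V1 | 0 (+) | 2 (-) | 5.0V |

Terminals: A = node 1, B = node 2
Step 1 — V_th is the open-circuit voltage V_A - V_B (nothing connected across the terminals).
Nodal analysis, taking node 2 as the 0 V reference.
Source V1 fixes V_0 = 5 V.
KCL at each unknown node (sum of currents leaving = 0; resistances in Ω):
  Node 1: (V_1 - 5)/60 + (V_1 - 0)/30 = 0
Collecting terms: 0.05 × V_1 = 0.08333  =>  V_1 = 1.667 V
V_th = V_1 - V_2 = 1.667 - 0 = 1.667 V
Step 2 — R_th: zero the source — replace V1 by a short circuit (node 2 merges into node 0) — and find the resistance seen between A (node 1) and B (node 0).
Reduce the network between node 1 (A) and node 0 (B) by series/parallel combination:
  Rp1 = R1 ‖ R2 (parallel, both between nodes 0 and 1) = 1/(1/60 + 1/30) = 20 Ω
R_th = 20 Ω

Final answer: V_th = 1.667 V, R_th = 20 Ω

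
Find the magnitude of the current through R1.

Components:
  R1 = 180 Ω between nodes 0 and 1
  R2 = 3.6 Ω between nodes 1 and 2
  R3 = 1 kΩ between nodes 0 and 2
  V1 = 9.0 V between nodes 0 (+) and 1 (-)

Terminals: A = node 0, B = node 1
Nodal analysis, taking node 1 as the 0 V reference.
Source V1 fixes V_0 = 9 V.
KCL at each unknown node (sum of currents leaving = 0; resistances in Ω):
  Node 2: (V_2 - 0)/3.6 + (V_2 - 9)/1000 = 0
Collecting terms: 0.2788 × V_2 = 0.009  =>  V_2 = 0.03228 V
I_R1 = (V_0 - V_1)/R1 = (9 - 0)/180 = 0.05 A
|I_R1| = 0.05 A

Final answer: |I_R1| = 0.05 A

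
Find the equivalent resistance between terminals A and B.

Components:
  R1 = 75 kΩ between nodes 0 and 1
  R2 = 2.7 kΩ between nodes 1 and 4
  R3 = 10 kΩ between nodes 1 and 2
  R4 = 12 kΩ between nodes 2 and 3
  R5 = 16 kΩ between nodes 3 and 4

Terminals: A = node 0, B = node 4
Reduce the network between node 0 (A) and node 4 (B) by series/parallel combination:
  Rs1 = R3 + R4 (series, joined only at node 2) = 10000 + 12000 = 22000 Ω
  Rs2 = R5 + Rs1 (series, joined only at node 3) = 16000 + 22000 = 38000 Ω
  Rp1 = R2 ‖ Rs2 (parallel, both between nodes 1 and 4) = 1/(1/2700 + 1/38000) = 2521 Ω
  Rs3 = R1 + Rp1 (series, joined only at node 1) = 75000 + 2521 = 77520 Ω
R_eq = 77.52 kΩ

Final answer: 77.52 kΩ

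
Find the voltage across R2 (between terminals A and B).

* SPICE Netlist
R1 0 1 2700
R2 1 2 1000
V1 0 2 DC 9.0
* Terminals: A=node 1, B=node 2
R1 and R2 are in series across V1 (node 0 → node 1 → node 2), and the output A–B is taken across R2, so this is a voltage divider.
Series current: I = V1/(R1 + R2) = 9/(2700 + 1000) = 9/3700 = 0.002432 A
V_R2 = I × R2 = V1 × R2/(R1 + R2) = 9 × 1000/3700 = 2.432 V

Final answer: 2.432 V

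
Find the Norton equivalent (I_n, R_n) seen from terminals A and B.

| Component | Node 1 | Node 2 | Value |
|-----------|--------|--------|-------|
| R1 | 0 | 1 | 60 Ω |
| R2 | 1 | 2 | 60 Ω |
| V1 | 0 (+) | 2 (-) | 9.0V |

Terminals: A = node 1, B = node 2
Find the Thévenin equivalent first; then I_n = V_th/R_th and R_n = R_th.
Step 1 — V_th is the open-circuit voltage V_A - V_B (nothing connected across the terminals).
Nodal analysis, taking node 2 as the 0 V reference.
Source V1 fixes V_0 = 9 V.
KCL at each unknown node (sum of currents leaving = 0; resistances in Ω):
  Node 1: (V_1 - 9)/60 + (V_1 - 0)/60 = 0
Collecting terms: 0.03333 × V_1 = 0.15  =>  V_1 = 4.5 V
V_th = V_1 - V_2 = 4.5 - 0 = 4.5 V
Step 2 — R_th: zero the source — replace V1 by a short circuit (node 2 merges into node 0) — and find the resistance seen between A (node 1) and B (node 0).
Reduce the network between node 1 (A) and node 0 (B) by series/parallel combination:
  Rp1 = R1 ‖ R2 (parallel, both between nodes 0 and 1) = 1/(1/60 + 1/60) = 30 Ω
R_th = 30 Ω
I_n = V_th/R_th = 4.5/30 = 0.15 A, and R_n = R_th = 30 Ω

Final answer: I_n = 0.15 A, R_n = 30 Ω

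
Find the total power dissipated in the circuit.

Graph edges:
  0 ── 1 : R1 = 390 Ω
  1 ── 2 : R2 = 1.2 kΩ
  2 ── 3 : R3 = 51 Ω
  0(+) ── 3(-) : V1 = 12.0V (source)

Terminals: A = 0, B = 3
Nodal analysis, taking node 3 as the 0 V reference.
Source V1 fixes V_0 = 12 V.
KCL at each unknown node (sum of currents leaving = 0; resistances in Ω):
  Node 1: (V_1 - 12)/390 + (V_1 - V_2)/1200 = 0
  Node 2: (V_2 - V_1)/1200 + (V_2 - 0)/51 = 0
Collecting terms (coefficients in siemens):
  0.003397·V_1 - 0.0008333·V_2 = 0.03077
  0.02044·V_2 - 0.0008333·V_1 = 0
Determinant D = (0.003397)(0.02044) - (-0.0008333)(-0.0008333) = 0.00006875
V_1 = [(0.03077)(0.02044) - (-0.0008333)(0)]/D = 9.148 V
V_2 = [(0.003397)(0) - (0.03077)(-0.0008333)]/D = 0.3729 V
Power in each resistor, P = (ΔV)²/R:
  P_R1 = (12 - 9.148)²/390 = 0.02085 W
  P_R2 = (9.148 - 0.3729)²/1200 = 0.06417 W
  P_R3 = (0.3729 - 0)²/51 = 0.002727 W
P_total = P_R1 + P_R2 + P_R3 = 0.08775 W

Final answer: 0.08775 W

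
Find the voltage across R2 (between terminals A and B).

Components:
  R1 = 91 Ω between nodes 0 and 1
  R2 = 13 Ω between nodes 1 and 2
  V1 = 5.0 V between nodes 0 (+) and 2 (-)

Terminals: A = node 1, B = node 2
R1 and R2 are in series across V1 (node 0 → node 1 → node 2), and the output A–B is taken across R2, so this is a voltage divider.
Series current: I = V1/(R1 + R2) = 5/(91 + 13) = 5/104 = 0.04808 A
V_R2 = I × R2 = V1 × R2/(R1 + R2) = 5 × 13/104 = 0.625 V

Final answer: 0.625 V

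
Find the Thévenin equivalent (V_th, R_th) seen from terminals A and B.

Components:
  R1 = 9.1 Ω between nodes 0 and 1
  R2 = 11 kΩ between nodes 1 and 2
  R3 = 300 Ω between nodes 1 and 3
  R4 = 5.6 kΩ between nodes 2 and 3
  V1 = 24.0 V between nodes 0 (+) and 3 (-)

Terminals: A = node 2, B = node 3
Step 1 — V_th is the open-circuit voltage V_A - V_B (nothing connected across the terminals).
Nodal analysis, taking node 3 as the 0 V reference.
Source V1 fixes V_0 = 24 V.
KCL at each unknown node (sum of currents leaving = 0; resistances in Ω):
  Node 1: (V_1 - 24)/9.1 + (V_1 - V_2)/11000 + (V_1 - 0)/300 = 0
  Node 2: (V_2 - V_1)/11000 + (V_2 - 0)/5600 = 0
Collecting terms (coefficients in siemens):
  0.1133·V_1 - 0.00009091·V_2 = 2.637
  0.0002695·V_2 - 0.00009091·V_1 = 0
Determinant D = (0.1133)(0.0002695) - (-0.00009091)(-0.00009091) = 0.00003053
V_1 = [(2.637)(0.0002695) - (-0.00009091)(0)]/D = 23.28 V
V_2 = [(0.1133)(0) - (2.637)(-0.00009091)]/D = 7.854 V
V_th = V_2 - V_3 = 7.854 - 0 = 7.854 V
Step 2 — R_th: zero the source — replace V1 by a short circuit (node 3 merges into node 0) — and find the resistance seen between A (node 2) and B (node 0).
Reduce the network between node 2 (A) and node 0 (B) by series/parallel combination:
  Rp1 = R1 ‖ R3 (parallel, both between nodes 0 and 1) = 1/(1/9.1 + 1/300) = 8.832 Ω
  Rs1 = R2 + Rp1 (series, joined only at node 1) = 11000 + 8.832 = 11010 Ω
  Rp2 = R4 ‖ Rs1 (parallel, both between nodes 0 and 2) = 1/(1/5600 + 1/11010) = 3712 Ω
R_th = 3.712 kΩ

Final answer: V_th = 7.854 V, R_th = 3.712 kΩ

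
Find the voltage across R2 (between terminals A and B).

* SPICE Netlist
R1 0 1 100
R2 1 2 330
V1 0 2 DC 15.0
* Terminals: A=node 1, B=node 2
R1 and R2 are in series across V1 (node 0 → node 1 → node 2), and the output A–B is taken across R2, so this is a voltage divider.
Series current: I = V1/(R1 + R2) = 15/(100 + 330) = 15/430 = 0.03488 A
V_R2 = I × R2 = V1 × R2/(R1 + R2) = 15 × 330/430 = 11.51 V

Final answer: 11.51 V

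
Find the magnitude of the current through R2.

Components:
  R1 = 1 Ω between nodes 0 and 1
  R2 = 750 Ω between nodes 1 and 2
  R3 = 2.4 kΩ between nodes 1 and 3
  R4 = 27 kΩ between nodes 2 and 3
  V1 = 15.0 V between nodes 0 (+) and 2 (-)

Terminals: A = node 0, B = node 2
Nodal analysis, taking node 2 as the 0 V reference.
Source V1 fixes V_0 = 15 V.
KCL at each unknown node (sum of currents leaving = 0; resistances in Ω):
  Node 1: (V_1 - 15)/1 + (V_1 - 0)/750 + (V_1 - V_3)/2400 = 0
  Node 3: (V_3 - V_1)/2400 + (V_3 - 0)/27000 = 0
Collecting terms (coefficients in siemens):
  1.002·V_1 - 0.0004167·V_3 = 15
  0.0004537·V_3 - 0.0004167·V_1 = 0
Determinant D = (1.002)(0.0004537) - (-0.0004167)(-0.0004167) = 0.0004543
V_1 = [(15)(0.0004537) - (-0.0004167)(0)]/D = 14.98 V
V_3 = [(1.002)(0) - (15)(-0.0004167)]/D = 13.76 V
I_R2 = (V_1 - V_2)/R2 = (14.98 - 0)/750 = 0.01997 A
|I_R2| = 0.01997 A

Final answer: |I_R2| = 0.01997 A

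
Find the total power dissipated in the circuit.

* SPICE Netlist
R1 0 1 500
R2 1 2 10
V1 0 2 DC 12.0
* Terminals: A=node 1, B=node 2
Nodal analysis, taking node 2 as the 0 V reference.
Source V1 fixes V_0 = 12 V.
KCL at each unknown node (sum of currents leaving = 0; resistances in Ω):
  Node 1: (V_1 - 12)/500 + (V_1 - 0)/10 = 0
Collecting terms: 0.102 × V_1 = 0.024  =>  V_1 = 0.2353 V
Power in each resistor, P = (ΔV)²/R:
  P_R1 = (12 - 0.2353)²/500 = 0.2768 W
  P_R2 = (0.2353 - 0)²/10 = 0.005536 W
P_total = P_R1 + P_R2 = 0.2824 W

Final answer: 0.2824 W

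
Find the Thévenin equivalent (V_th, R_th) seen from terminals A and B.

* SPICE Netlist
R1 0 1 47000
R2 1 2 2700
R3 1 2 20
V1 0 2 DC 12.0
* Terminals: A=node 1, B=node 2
Step 1 — V_th is the open-circuit voltage V_A - V_B (nothing connected across the terminals).
Nodal analysis, taking node 2 as the 0 V reference.
Source V1 fixes V_0 = 12 V.
KCL at each unknown node (sum of currents leaving = 0; resistances in Ω):
  Node 1: (V_1 - 12)/47000 + (V_1 - 0)/2700 + (V_1 - 0)/20 = 0
Collecting terms: 0.05039 × V_1 = 0.0002553  =>  V_1 = 0.005067 V
V_th = V_1 - V_2 = 0.005067 - 0 = 0.005067 V
Step 2 — R_th: zero the source — replace V1 by a short circuit (node 2 merges into node 0) — and find the resistance seen between A (node 1) and B (node 0).
Reduce the network between node 1 (A) and node 0 (B) by series/parallel combination:
  Rp1 = R1 ‖ R2 ‖ R3 (parallel, all between nodes 0 and 1) = 1/(1/47000 + 1/2700 + 1/20) = 19.84 Ω
R_th = 19.84 Ω

Final answer: V_th = 0.005067 V, R_th = 19.84 Ω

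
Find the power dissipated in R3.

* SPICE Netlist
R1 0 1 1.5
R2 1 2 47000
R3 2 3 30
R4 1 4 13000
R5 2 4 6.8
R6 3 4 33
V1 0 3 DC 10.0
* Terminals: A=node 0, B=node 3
Nodal analysis, taking node 3 as the 0 V reference.
Source V1 fixes V_0 = 10 V.
KCL at each unknown node (sum of currents leaving = 0; resistances in Ω):
  Node 1: (V_1 - 10)/1.5 + (V_1 - V_2)/47000 + (V_1 - V_4)/13000 = 0
  Node 2: (V_2 - V_1)/47000 + (V_2 - 0)/30 + (V_2 - V_4)/6.8 = 0
  Node 4: (V_4 - V_1)/13000 + (V_4 - V_2)/6.8 + (V_4 - 0)/33 = 0
Collecting terms (coefficients in siemens):
  0.6668·V_1 - 0.00002128·V_2 - 0.00007692·V_4 = 6.667
  0.1804·V_2 - 0.00002128·V_1 - 0.1471·V_4 = 0
  0.1774·V_4 - 0.00007692·V_1 - 0.1471·V_2 = 0
Solving these 3 simultaneous equations (Gaussian elimination) gives:
  V_1 = 9.999 V, V_2 = 0.01452 V, V_4 = 0.01637 V
I_R3 = (V_2 - V_3)/R3 = (0.01452 - 0)/30 = 0.0004842 A
P_R3 = I_R3² × R3 = (0.0004842)² × 30 = 0.000007032 W

Final answer: 7.032e-06 W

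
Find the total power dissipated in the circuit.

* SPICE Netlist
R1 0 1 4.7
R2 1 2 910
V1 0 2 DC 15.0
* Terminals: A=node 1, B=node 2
Nodal analysis, taking node 2 as the 0 V reference.
Source V1 fixes V_0 = 15 V.
KCL at each unknown node (sum of currents leaving = 0; resistances in Ω):
  Node 1: (V_1 - 15)/4.7 + (V_1 - 0)/910 = 0
Collecting terms: 0.2139 × V_1 = 3.191  =>  V_1 = 14.92 V
Power in each resistor, P = (ΔV)²/R:
  P_R1 = (15 - 14.92)²/4.7 = 0.001264 W
  P_R2 = (14.92 - 0)²/910 = 0.2447 W
P_total = P_R1 + P_R2 = 0.246 W

Final answer: 0.246 W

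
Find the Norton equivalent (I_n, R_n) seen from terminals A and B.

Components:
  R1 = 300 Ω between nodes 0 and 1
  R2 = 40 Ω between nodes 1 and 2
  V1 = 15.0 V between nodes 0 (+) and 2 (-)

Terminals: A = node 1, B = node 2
Find the Thévenin equivalent first; then I_n = V_th/R_th and R_n = R_th.
Step 1 — V_th is the open-circuit voltage V_A - V_B (nothing connected across the terminals).
Nodal analysis, taking node 2 as the 0 V reference.
Source V1 fixes V_0 = 15 V.
KCL at each unknown node (sum of currents leaving = 0; resistances in Ω):
  Node 1: (V_1 - 15)/300 + (V_1 - 0)/40 = 0
Collecting terms: 0.02833 × V_1 = 0.05  =>  V_1 = 1.765 V
V_th = V_1 - V_2 = 1.765 - 0 = 1.765 V
Step 2 — R_th: zero the source — replace V1 by a short circuit (node 2 merges into node 0) — and find the resistance seen between A (node 1) and B (node 0).
Reduce the network between node 1 (A) and node 0 (B) by series/parallel combination:
  Rp1 = R1 ‖ R2 (parallel, both between nodes 0 and 1) = 1/(1/300 + 1/40) = 35.29 Ω
R_th = 35.29 Ω
I_n = V_th/R_th = 1.765/35.29 = 0.05 A, and R_n = R_th = 35.29 Ω

Final answer: I_n = 0.05 A, R_n = 35.29 Ω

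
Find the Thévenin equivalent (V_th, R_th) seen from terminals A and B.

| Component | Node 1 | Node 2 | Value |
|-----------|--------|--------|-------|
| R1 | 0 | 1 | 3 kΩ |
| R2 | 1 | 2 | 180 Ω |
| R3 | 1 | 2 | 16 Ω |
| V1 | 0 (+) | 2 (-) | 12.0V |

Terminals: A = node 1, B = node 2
Step 1 — V_th is the open-circuit voltage V_A - V_B (nothing connected across the terminals).
Nodal analysis, taking node 2 as the 0 V reference.
Source V1 fixes V_0 = 12 V.
KCL at each unknown node (sum of currents leaving = 0; resistances in Ω):
  Node 1: (V_1 - 12)/3000 + (V_1 - 0)/180 + (V_1 - 0)/16 = 0
Collecting terms: 0.06839 × V_1 = 0.004  =>  V_1 = 0.05849 V
V_th = V_1 - V_2 = 0.05849 - 0 = 0.05849 V
Step 2 — R_th: zero the source — replace V1 by a short circuit (node 2 merges into node 0) — and find the resistance seen between A (node 1) and B (node 0).
Reduce the network between node 1 (A) and node 0 (B) by series/parallel combination:
  Rp1 = R1 ‖ R2 ‖ R3 (parallel, all between nodes 0 and 1) = 1/(1/3000 + 1/180 + 1/16) = 14.62 Ω
R_th = 14.62 Ω

Final answer: V_th = 0.05849 V, R_th = 14.62 Ω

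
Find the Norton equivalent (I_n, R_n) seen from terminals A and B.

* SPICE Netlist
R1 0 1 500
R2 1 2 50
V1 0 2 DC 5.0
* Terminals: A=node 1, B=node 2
Find the Thévenin equivalent first; then I_n = V_th/R_th and R_n = R_th.
Step 1 — V_th is the open-circuit voltage V_A - V_B (nothing connected across the terminals).
Nodal analysis, taking node 2 as the 0 V reference.
Source V1 fixes V_0 = 5 V.
KCL at each unknown node (sum of currents leaving = 0; resistances in Ω):
  Node 1: (V_1 - 5)/500 + (V_1 - 0)/50 = 0
Collecting terms: 0.022 × V_1 = 0.01  =>  V_1 = 0.4545 V
V_th = V_1 - V_2 = 0.4545 - 0 = 0.4545 V
Step 2 — R_th: zero the source — replace V1 by a short circuit (node 2 merges into node 0) — and find the resistance seen between A (node 1) and B (node 0).
Reduce the network between node 1 (A) and node 0 (B) by series/parallel combination:
  Rp1 = R1 ‖ R2 (parallel, both between nodes 0 and 1) = 1/(1/500 + 1/50) = 45.45 Ω
R_th = 45.45 Ω
I_n = V_th/R_th = 0.4545/45.45 = 0.01 A, and R_n = R_th = 45.45 Ω

Final answer: I_n = 0.01 A, R_n = 45.45 Ω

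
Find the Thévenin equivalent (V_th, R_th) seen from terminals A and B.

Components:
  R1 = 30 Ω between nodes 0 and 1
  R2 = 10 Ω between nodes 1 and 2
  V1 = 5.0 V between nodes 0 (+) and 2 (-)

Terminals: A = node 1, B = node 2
Step 1 — V_th is the open-circuit voltage V_A - V_B (nothing connected across the terminals).
Nodal analysis, taking node 2 as the 0 V reference.
Source V1 fixes V_0 = 5 V.
KCL at each unknown node (sum of currents leaving = 0; resistances in Ω):
  Node 1: (V_1 - 5)/30 + (V_1 - 0)/10 = 0
Collecting terms: 0.1333 × V_1 = 0.1667  =>  V_1 = 1.25 V
V_th = V_1 - V_2 = 1.25 - 0 = 1.25 V
Step 2 — R_th: zero the source — replace V1 by a short circuit (node 2 merges into node 0) — and find the resistance seen between A (node 1) and B (node 0).
Reduce the network between node 1 (A) and node 0 (B) by series/parallel combination:
  Rp1 = R1 ‖ R2 (parallel, both between nodes 0 and 1) = 1/(1/30 + 1/10) = 7.5 Ω
R_th = 7.5 Ω

Final answer: V_th = 1.25 V, R_th = 7.5 Ω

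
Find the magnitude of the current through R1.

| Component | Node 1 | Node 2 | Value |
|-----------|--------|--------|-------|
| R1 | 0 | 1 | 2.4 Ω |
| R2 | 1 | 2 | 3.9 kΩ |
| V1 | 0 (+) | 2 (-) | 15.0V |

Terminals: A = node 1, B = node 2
Nodal analysis, taking node 2 as the 0 V reference.
Source V1 fixes V_0 = 15 V.
KCL at each unknown node (sum of currents leaving = 0; resistances in Ω):
  Node 1: (V_1 - 15)/2.4 + (V_1 - 0)/3900 = 0
Collecting terms: 0.4169 × V_1 = 6.25  =>  V_1 = 14.99 V
I_R1 = (V_0 - V_1)/R1 = (15 - 14.99)/2.4 = 0.003844 A
|I_R1| = 0.003844 A

Final answer: |I_R1| = 0.003844 A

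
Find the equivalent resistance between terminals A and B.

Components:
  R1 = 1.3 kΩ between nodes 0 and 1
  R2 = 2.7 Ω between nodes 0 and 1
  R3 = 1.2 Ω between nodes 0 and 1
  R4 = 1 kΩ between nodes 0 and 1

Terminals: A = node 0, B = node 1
Reduce the network between node 0 (A) and node 1 (B) by series/parallel combination:
  Rp1 = R1 ‖ R2 ‖ R3 ‖ R4 (parallel, all between nodes 0 and 1) = 1/(1/1300 + 1/2.7 + 1/1.2 + 1/1000) = 0.8295 Ω
R_eq = 0.8295 Ω

Final answer: 0.8295 Ω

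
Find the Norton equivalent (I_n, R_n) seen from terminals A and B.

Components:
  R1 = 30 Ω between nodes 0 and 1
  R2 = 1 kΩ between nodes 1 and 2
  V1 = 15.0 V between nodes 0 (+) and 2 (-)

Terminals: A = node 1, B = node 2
Find the Thévenin equivalent first; then I_n = V_th/R_th and R_n = R_th.
Step 1 — V_th is the open-circuit voltage V_A - V_B (nothing connected across the terminals).
Nodal analysis, taking node 2 as the 0 V reference.
Source V1 fixes V_0 = 15 V.
KCL at each unknown node (sum of currents leaving = 0; resistances in Ω):
  Node 1: (V_1 - 15)/30 + (V_1 - 0)/1000 = 0
Collecting terms: 0.03433 × V_1 = 0.5  =>  V_1 = 14.56 V
V_th = V_1 - V_2 = 14.56 - 0 = 14.56 V
Step 2 — R_th: zero the source — replace V1 by a short circuit (node 2 merges into node 0) — and find the resistance seen between A (node 1) and B (node 0).
Reduce the network between node 1 (A) and node 0 (B) by series/parallel combination:
  Rp1 = R1 ‖ R2 (parallel, both between nodes 0 and 1) = 1/(1/30 + 1/1000) = 29.13 Ω
R_th = 29.13 Ω
I_n = V_th/R_th = 14.56/29.13 = 0.5 A, and R_n = R_th = 29.13 Ω

Final answer: I_n = 0.5 A, R_n = 29.13 Ω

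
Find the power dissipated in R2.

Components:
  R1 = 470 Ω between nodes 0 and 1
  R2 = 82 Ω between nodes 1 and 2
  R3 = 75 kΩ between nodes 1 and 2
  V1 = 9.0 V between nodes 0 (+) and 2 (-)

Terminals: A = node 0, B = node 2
Nodal analysis, taking node 2 as the 0 V reference.
Source V1 fixes V_0 = 9 V.
KCL at each unknown node (sum of currents leaving = 0; resistances in Ω):
  Node 1: (V_1 - 9)/470 + (V_1 - 0)/82 + (V_1 - 0)/75000 = 0
Collecting terms: 0.01434 × V_1 = 0.01915  =>  V_1 = 1.336 V
I_R2 = (V_1 - V_2)/R2 = (1.336 - 0)/82 = 0.01629 A
P_R2 = I_R2² × R2 = (0.01629)² × 82 = 0.02176 W

Final answer: 0.02176 W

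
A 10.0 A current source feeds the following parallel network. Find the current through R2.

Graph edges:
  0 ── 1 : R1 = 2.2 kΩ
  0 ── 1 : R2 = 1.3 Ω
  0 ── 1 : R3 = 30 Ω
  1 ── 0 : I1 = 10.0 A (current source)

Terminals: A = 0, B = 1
All resistors sit directly between nodes 0 and 1, so they are in parallel and share one voltage V; the full source current 10 A splits among them.
1/R_par = 1/2200 + 1/1.3 + 1/30 = 0.803 S  =>  R_par = 1.245 Ω
V = I × R_par = 10 × 1.245 = 12.45 V
I_R2 = V/R2 = 12.45/1.3 = 9.579 A

Final answer: 9.579 A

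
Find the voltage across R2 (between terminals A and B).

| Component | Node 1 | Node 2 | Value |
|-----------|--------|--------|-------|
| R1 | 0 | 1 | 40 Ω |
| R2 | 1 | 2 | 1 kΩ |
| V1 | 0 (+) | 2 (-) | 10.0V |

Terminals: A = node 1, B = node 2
R1 and R2 are in series across V1 (node 0 → node 1 → node 2), and the output A–B is taken across R2, so this is a voltage divider.
Series current: I = V1/(R1 + R2) = 10/(40 + 1000) = 10/1040 = 0.009615 A
V_R2 = I × R2 = V1 × R2/(R1 + R2) = 10 × 1000/1040 = 9.615 V

Final answer: 9.615 V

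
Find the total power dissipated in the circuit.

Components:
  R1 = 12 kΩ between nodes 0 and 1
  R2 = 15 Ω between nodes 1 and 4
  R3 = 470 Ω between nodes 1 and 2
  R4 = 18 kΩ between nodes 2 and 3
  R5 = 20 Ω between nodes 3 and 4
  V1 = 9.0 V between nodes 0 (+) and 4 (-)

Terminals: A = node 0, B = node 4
Nodal analysis, taking node 4 as the 0 V reference.
Source V1 fixes V_0 = 9 V.
KCL at each unknown node (sum of currents leaving = 0; resistances in Ω):
  Node 1: (V_1 - 9)/12000 + (V_1 - 0)/15 + (V_1 - V_2)/470 = 0
  Node 2: (V_2 - V_1)/470 + (V_2 - V_3)/18000 = 0
  Node 3: (V_3 - V_2)/18000 + (V_3 - 0)/20 = 0
Collecting terms (coefficients in siemens):
  0.06888·V_1 - 0.002128·V_2 = 0.00075
  0.002183·V_2 - 0.002128·V_1 - 0.00005556·V_3 = 0
  0.05006·V_3 - 0.00005556·V_2 = 0
Solving these 3 simultaneous equations (Gaussian elimination) gives:
  V_1 = 0.01123 V, V_2 = 0.01094 V, V_3 = 0.00001214 V
Power in each resistor, P = (ΔV)²/R:
  P_R1 = (9 - 0.01123)²/12000 = 0.006733 W
  P_R2 = (0.01123 - 0)²/15 = 0.000008403 W
  P_R3 = (0.01123 - 0.01094)²/470 = 0.0000000001733 W
  P_R4 = (0.01094 - 0.00001214)²/18000 = 0.000000006636 W
  P_R5 = (0.00001214 - 0)²/20 = 0.000000000007373 W
P_total = P_R1 + P_R2 + P_R3 + P_R4 + P_R5 = 0.006742 W

Final answer: 0.006742 W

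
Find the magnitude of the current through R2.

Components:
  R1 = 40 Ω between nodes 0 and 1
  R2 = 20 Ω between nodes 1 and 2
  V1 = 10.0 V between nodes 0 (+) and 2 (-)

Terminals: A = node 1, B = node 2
Nodal analysis, taking node 2 as the 0 V reference.
Source V1 fixes V_0 = 10 V.
KCL at each unknown node (sum of currents leaving = 0; resistances in Ω):
  Node 1: (V_1 - 10)/40 + (V_1 - 0)/20 = 0
Collecting terms: 0.075 × V_1 = 0.25  =>  V_1 = 3.333 V
I_R2 = (V_1 - V_2)/R2 = (3.333 - 0)/20 = 0.1667 A
|I_R2| = 0.1667 A

Final answer: |I_R2| = 0.1667 A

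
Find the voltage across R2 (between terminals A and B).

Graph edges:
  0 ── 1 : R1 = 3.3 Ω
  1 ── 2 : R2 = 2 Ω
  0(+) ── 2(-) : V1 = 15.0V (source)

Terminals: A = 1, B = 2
R1 and R2 are in series across V1 (node 0 → node 1 → node 2), and the output A–B is taken across R2, so this is a voltage divider.
Series current: I = V1/(R1 + R2) = 15/(3.3 + 2) = 15/5.3 = 2.83 A
V_R2 = I × R2 = V1 × R2/(R1 + R2) = 15 × 2/5.3 = 5.66 V

Final answer: 5.66 V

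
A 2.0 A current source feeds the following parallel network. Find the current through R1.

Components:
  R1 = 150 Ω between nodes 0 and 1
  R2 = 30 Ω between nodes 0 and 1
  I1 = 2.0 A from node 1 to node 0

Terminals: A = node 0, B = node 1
All resistors sit directly between nodes 0 and 1, so they are in parallel and share one voltage V; the full source current 2 A splits among them.
1/R_par = 1/150 + 1/30 = 0.04 S  =>  R_par = 25 Ω
V = I × R_par = 2 × 25 = 50 V
I_R1 = V/R1 = 50/150 = 0.3333 A

Final answer: 0.3333 A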